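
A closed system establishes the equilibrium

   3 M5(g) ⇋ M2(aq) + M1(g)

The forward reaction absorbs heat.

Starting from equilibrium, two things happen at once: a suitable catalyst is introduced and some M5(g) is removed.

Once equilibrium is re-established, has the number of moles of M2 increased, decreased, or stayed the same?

decreases

A catalyst speeds both forward and reverse rates equally; it changes neither Q nor K — no shift from this change.
Removing M5 (g), a reactant, drives the reaction to the left.
The net shift is to the left. M2 is a product, so its amount decreases.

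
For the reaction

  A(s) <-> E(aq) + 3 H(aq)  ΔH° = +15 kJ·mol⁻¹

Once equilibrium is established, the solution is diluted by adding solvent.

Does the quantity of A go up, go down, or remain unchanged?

Dilution lowers every aqueous concentration by the same factor. Δn_aq = 4 − 0 = +4, so the system shifts toward the side with more dissolved moles — to the right.
The net shift is to the right. A is a reactant, so its amount decreases.

decreases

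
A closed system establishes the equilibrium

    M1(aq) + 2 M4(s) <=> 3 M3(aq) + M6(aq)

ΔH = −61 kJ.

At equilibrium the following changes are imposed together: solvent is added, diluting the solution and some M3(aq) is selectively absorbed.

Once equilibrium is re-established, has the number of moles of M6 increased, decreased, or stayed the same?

increases

Dilution lowers every aqueous concentration by the same factor. Δn_aq = 4 − 1 = +3, so the system shifts toward the side with more dissolved moles — to the right.
Removing M3 (aq), a product, drives the reaction to the right.
The net shift is to the right. M6 is a product, so its amount increases.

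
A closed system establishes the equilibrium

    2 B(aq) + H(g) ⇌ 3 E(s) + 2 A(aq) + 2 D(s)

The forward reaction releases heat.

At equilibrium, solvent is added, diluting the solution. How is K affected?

The equilibrium constant depends only on temperature. This perturbation changes neither the position of equilibrium nor K.

unchanged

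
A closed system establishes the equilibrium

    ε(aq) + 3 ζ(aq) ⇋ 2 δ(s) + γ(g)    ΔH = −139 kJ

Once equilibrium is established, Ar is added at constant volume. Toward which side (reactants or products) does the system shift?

no shift

At constant volume, adding an inert gas leaves every reacting species' partial pressure unchanged, so Q is unchanged — no shift from this change.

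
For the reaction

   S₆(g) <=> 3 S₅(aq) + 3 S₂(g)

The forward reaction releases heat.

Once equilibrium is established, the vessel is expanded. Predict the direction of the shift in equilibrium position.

Gas moles: reactants 1, products 3 (Δn_gas = +2). Expansion shifts the system toward the side with more moles of gas — to the right.

right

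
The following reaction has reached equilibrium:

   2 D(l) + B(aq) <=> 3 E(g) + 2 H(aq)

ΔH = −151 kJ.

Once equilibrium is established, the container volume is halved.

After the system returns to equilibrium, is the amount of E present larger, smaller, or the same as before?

decreases

Gas moles: reactants 0, products 3 (Δn_gas = +3). Compression shifts the system toward the side with fewer moles of gas — to the left.
The net shift is to the left. E is a product, so its amount decreases.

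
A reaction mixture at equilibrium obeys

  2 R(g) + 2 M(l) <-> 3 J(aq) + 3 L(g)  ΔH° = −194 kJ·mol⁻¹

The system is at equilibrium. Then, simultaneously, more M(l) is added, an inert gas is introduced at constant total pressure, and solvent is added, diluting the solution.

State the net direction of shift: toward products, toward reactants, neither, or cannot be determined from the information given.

right

M is a pure liquid; its activity is 1 regardless of amount, so Q is unaffected — no shift from this change.
Adding inert gas at constant total pressure expands the volume and lowers every reacting partial pressure. With Δn_gas = 3 − 2 = +1, Q moves away from K toward the side with fewer gas moles, so the system shifts toward the side with more gas moles — to the right.
Dilution lowers every aqueous concentration by the same factor. Δn_aq = 3 − 0 = +3, so the system shifts toward the side with more dissolved moles — to the right.
Only the nonzero effect(s) matter; the net shift is to the right.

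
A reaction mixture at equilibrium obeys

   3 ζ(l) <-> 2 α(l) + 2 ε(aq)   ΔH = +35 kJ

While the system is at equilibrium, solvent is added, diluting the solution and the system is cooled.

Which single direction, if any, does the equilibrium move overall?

cannot be determined

Dilution lowers every aqueous concentration by the same factor. Δn_aq = 2 − 0 = +2, so the system shifts toward the side with more dissolved moles — to the right.
The forward reaction is endothermic. Lowering T favours the exothermic direction — shift to the left.
The individual effects push in opposite directions; without quantitative information the net direction cannot be determined.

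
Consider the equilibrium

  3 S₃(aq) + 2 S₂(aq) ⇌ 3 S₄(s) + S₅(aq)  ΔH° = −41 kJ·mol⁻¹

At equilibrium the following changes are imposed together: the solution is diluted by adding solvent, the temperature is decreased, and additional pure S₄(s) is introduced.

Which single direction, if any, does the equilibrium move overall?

cannot be determined

Dilution lowers every aqueous concentration by the same factor. Δn_aq = 1 − 5 = -4, so the system shifts toward the side with more dissolved moles — to the left.
The forward reaction is exothermic. Lowering T favours the exothermic direction — shift to the right.
S₄ is a pure solid; its activity is 1 regardless of amount, so Q is unaffected — no shift from this change.
The individual effects push in opposite directions; without quantitative information the net direction cannot be determined.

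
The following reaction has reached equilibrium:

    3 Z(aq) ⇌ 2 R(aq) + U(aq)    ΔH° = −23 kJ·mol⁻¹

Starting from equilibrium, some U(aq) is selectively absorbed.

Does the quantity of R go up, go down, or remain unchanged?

increases

Removing U (aq), a product, drives the reaction to the right.
The net shift is to the right. R is a product, so its amount increases.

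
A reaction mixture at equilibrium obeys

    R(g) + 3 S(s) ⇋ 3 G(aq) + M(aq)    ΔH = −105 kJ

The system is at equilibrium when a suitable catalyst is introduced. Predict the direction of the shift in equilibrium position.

A catalyst speeds both forward and reverse rates equally; it changes neither Q nor K — no shift from this change.

no shift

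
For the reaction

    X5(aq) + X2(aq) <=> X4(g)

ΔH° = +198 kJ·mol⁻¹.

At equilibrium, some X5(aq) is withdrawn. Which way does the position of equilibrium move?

Removing X5 (aq), a reactant, drives the reaction to the left.

left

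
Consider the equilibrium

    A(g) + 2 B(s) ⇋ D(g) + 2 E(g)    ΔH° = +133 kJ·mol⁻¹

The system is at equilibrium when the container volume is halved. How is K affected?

unchanged

The equilibrium constant depends only on temperature. This perturbation may move the position of equilibrium, but since T is unchanged, K itself is unchanged.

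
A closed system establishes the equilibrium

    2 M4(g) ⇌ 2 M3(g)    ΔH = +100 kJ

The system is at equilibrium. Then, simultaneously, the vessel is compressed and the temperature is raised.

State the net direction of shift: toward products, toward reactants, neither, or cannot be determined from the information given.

right

Gas moles: reactants 2, products 2. Δn_gas = 0, so a volume change leaves Q equal to K — no shift from this change.
The forward reaction is endothermic. Raising T favours the endothermic direction — shift to the right.
Only the nonzero effect(s) matter; the net shift is to the right.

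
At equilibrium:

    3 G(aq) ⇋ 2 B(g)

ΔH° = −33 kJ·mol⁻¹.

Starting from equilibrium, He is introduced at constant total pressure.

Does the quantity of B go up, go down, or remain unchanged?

increases

Adding inert gas at constant total pressure expands the volume and lowers every reacting partial pressure. With Δn_gas = 2 − 0 = +2, Q moves away from K toward the side with fewer gas moles, so the system shifts toward the side with more gas moles — to the right.
The net shift is to the right. B is a product, so its amount increases.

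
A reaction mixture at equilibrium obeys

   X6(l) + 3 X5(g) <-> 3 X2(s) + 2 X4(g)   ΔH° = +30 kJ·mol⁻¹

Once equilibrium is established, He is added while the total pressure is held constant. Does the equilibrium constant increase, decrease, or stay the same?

unchanged

The equilibrium constant depends only on temperature. This perturbation may move the position of equilibrium, but since T is unchanged, K itself is unchanged.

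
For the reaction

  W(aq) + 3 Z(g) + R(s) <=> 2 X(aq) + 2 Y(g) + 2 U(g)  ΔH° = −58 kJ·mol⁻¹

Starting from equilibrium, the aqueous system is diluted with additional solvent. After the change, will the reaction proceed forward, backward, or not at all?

right

Dilution lowers every aqueous concentration by the same factor. Δn_aq = 2 − 1 = +1, so the system shifts toward the side with more dissolved moles — to the right.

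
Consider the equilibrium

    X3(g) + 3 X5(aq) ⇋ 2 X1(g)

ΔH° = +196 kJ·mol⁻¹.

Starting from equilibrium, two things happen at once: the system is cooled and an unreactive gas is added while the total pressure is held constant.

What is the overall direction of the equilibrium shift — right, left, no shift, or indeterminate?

The forward reaction is endothermic. Lowering T favours the exothermic direction — shift to the left.
Adding inert gas at constant total pressure expands the volume and lowers every reacting partial pressure. With Δn_gas = 2 − 1 = +1, Q moves away from K toward the side with fewer gas moles, so the system shifts toward the side with more gas moles — to the right.
The individual effects push in opposite directions; without quantitative information the net direction cannot be determined.

cannot be determined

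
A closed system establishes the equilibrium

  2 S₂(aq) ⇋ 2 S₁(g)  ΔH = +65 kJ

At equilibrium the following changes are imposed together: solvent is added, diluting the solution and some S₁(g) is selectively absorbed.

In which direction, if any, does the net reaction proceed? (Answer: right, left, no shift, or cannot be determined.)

Dilution lowers every aqueous concentration by the same factor. Δn_aq = 0 − 2 = -2, so the system shifts toward the side with more dissolved moles — to the left.
Removing S₁ (g), a product, drives the reaction to the right.
The individual effects push in opposite directions; without quantitative information the net direction cannot be determined.

cannot be determined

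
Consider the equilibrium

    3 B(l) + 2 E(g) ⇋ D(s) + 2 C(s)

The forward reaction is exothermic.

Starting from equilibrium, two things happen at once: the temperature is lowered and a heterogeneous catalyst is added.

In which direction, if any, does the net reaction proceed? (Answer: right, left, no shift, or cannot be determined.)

The forward reaction is exothermic. Lowering T favours the exothermic direction — shift to the right.
A catalyst speeds both forward and reverse rates equally; it changes neither Q nor K — no shift from this change.
Only the nonzero effect(s) matter; the net shift is to the right.

right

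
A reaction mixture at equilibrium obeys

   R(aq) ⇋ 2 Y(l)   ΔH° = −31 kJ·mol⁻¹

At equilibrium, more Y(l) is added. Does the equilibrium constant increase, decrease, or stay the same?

unchanged

The equilibrium constant depends only on temperature. This perturbation changes neither the position of equilibrium nor K.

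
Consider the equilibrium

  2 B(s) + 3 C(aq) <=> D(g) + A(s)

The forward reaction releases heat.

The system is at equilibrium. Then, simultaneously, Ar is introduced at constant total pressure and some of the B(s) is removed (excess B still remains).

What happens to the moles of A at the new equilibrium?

increases

Adding inert gas at constant total pressure expands the volume and lowers every reacting partial pressure. With Δn_gas = 1 − 0 = +1, Q moves away from K toward the side with fewer gas moles, so the system shifts toward the side with more gas moles — to the right.
B is a pure solid; its activity is 1 regardless of amount, so Q is unaffected — no shift from this change.
The net shift is to the right. A is a product, so its amount increases.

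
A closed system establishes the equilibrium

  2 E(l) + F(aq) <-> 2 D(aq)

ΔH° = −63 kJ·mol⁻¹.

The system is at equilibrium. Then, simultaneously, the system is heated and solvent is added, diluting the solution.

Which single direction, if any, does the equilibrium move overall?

cannot be determined

The forward reaction is exothermic. Raising T favours the endothermic direction — shift to the left.
Dilution lowers every aqueous concentration by the same factor. Δn_aq = 2 − 1 = +1, so the system shifts toward the side with more dissolved moles — to the right.
The individual effects push in opposite directions; without quantitative information the net direction cannot be determined.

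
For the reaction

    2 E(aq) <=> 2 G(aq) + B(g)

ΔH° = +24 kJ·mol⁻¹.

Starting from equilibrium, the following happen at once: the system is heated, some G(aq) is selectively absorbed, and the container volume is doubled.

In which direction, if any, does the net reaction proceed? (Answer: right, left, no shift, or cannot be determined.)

The forward reaction is endothermic. Raising T favours the endothermic direction — shift to the right.
Removing G (aq), a product, drives the reaction to the right.
Gas moles: reactants 0, products 1 (Δn_gas = +1). Expansion shifts the system toward the side with more moles of gas — to the right.
All effects act in the same direction — net shift to the right.

right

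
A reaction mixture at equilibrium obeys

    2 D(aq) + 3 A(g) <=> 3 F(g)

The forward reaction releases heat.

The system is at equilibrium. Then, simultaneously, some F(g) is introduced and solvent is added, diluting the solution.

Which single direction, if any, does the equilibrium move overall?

left

Adding F (g), a product, drives the reaction to the left.
Dilution lowers every aqueous concentration by the same factor. Δn_aq = 0 − 2 = -2, so the system shifts toward the side with more dissolved moles — to the left.
All effects act in the same direction — net shift to the left.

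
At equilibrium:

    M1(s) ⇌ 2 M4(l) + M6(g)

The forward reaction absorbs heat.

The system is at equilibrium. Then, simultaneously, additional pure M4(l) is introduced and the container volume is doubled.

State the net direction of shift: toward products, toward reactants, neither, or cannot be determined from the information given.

M4 is a pure liquid; its activity is 1 regardless of amount, so Q is unaffected — no shift from this change.
Gas moles: reactants 0, products 1 (Δn_gas = +1). Expansion shifts the system toward the side with more moles of gas — to the right.
Only the nonzero effect(s) matter; the net shift is to the right.

right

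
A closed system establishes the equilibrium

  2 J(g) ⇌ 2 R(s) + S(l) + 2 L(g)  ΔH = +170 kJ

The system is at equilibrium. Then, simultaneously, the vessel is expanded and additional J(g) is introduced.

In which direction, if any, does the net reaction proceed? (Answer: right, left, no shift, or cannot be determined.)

right

Gas moles: reactants 2, products 2. Δn_gas = 0, so a volume change leaves Q equal to K — no shift from this change.
Adding J (g), a reactant, drives the reaction to the right.
Only the nonzero effect(s) matter; the net shift is to the right.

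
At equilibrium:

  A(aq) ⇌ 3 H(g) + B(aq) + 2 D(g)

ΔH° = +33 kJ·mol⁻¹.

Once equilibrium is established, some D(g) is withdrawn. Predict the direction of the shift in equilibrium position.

Removing D (g), a product, drives the reaction to the right.

right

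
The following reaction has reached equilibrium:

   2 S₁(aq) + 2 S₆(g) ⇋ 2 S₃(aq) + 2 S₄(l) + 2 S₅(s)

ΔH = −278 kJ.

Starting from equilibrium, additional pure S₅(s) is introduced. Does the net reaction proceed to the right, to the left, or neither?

S₅ is a pure solid; its activity is 1 regardless of amount, so Q is unaffected — no shift from this change.

no shift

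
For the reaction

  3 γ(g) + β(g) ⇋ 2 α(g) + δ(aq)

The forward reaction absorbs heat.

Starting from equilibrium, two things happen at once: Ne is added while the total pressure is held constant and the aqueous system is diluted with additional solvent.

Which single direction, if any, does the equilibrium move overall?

Adding inert gas at constant total pressure expands the volume and lowers every reacting partial pressure. With Δn_gas = 2 − 4 = -2, Q moves away from K toward the side with fewer gas moles, so the system shifts toward the side with more gas moles — to the left.
Dilution lowers every aqueous concentration by the same factor. Δn_aq = 1 − 0 = +1, so the system shifts toward the side with more dissolved moles — to the right.
The individual effects push in opposite directions; without quantitative information the net direction cannot be determined.

cannot be determined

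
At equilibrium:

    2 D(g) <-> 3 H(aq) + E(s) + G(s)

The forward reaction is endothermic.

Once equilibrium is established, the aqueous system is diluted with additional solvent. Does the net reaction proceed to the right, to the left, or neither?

Dilution lowers every aqueous concentration by the same factor. Δn_aq = 3 − 0 = +3, so the system shifts toward the side with more dissolved moles — to the right.

right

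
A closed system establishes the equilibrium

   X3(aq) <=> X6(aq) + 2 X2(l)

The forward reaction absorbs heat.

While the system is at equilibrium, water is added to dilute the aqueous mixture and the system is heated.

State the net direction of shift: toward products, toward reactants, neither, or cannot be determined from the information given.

Dilution scales every aqueous concentration by the same factor. Δn_aq = 1 − 1 = 0, so Q is unchanged — no shift.
The forward reaction is endothermic. Raising T favours the endothermic direction — shift to the right.
Only the nonzero effect(s) matter; the net shift is to the right.

right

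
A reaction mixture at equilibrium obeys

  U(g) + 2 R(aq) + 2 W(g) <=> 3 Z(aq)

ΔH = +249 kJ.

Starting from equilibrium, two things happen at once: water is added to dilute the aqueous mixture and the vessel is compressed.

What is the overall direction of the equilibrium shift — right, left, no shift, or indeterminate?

Dilution lowers every aqueous concentration by the same factor. Δn_aq = 3 − 2 = +1, so the system shifts toward the side with more dissolved moles — to the right.
Gas moles: reactants 3, products 0 (Δn_gas = -3). Compression shifts the system toward the side with fewer moles of gas — to the right.
All effects act in the same direction — net shift to the right.

right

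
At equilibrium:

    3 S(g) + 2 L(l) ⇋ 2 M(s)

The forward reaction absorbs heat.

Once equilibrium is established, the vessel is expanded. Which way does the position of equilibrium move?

Gas moles: reactants 3, products 0 (Δn_gas = -3). Expansion shifts the system toward the side with more moles of gas — to the left.

left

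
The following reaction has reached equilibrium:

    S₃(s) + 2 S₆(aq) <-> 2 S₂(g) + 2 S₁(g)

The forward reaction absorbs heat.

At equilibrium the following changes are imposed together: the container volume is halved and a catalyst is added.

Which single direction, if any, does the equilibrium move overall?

left

Gas moles: reactants 0, products 4 (Δn_gas = +4). Compression shifts the system toward the side with fewer moles of gas — to the left.
A catalyst speeds both forward and reverse rates equally; it changes neither Q nor K — no shift from this change.
Only the nonzero effect(s) matter; the net shift is to the left.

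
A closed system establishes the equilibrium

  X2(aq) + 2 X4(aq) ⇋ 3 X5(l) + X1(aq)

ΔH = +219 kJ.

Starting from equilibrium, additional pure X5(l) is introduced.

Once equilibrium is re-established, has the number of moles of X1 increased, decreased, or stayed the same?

X5 is a pure liquid; its activity is 1 regardless of amount, so Q is unaffected — no shift from this change.
No net shift occurs, so the amount of X1 is unchanged.

unchanged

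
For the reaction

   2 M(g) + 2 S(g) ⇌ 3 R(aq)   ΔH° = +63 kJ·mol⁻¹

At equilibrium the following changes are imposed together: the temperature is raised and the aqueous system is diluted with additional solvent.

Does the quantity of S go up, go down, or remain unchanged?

decreases

The forward reaction is endothermic. Raising T favours the endothermic direction — shift to the right.
Dilution lowers every aqueous concentration by the same factor. Δn_aq = 3 − 0 = +3, so the system shifts toward the side with more dissolved moles — to the right.
The net shift is to the right. S is a reactant, so its amount decreases.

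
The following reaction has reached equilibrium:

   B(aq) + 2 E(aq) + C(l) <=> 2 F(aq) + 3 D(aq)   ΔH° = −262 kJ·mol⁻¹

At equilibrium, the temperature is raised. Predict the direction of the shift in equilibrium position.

The forward reaction is exothermic. Raising T favours the endothermic direction — shift to the left.

left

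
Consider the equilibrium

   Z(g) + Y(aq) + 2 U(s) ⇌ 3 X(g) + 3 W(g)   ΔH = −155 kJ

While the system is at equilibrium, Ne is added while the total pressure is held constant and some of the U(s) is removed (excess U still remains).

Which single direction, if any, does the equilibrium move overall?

Adding inert gas at constant total pressure expands the volume and lowers every reacting partial pressure. With Δn_gas = 6 − 1 = +5, Q moves away from K toward the side with fewer gas moles, so the system shifts toward the side with more gas moles — to the right.
U is a pure solid; its activity is 1 regardless of amount, so Q is unaffected — no shift from this change.
Only the nonzero effect(s) matter; the net shift is to the right.

right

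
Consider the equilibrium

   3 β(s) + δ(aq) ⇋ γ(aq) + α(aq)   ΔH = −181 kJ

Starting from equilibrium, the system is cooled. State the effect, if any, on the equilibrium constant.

K depends on temperature via the van 't Hoff relation. The forward reaction is exothermic, so lowering T increases K.

increases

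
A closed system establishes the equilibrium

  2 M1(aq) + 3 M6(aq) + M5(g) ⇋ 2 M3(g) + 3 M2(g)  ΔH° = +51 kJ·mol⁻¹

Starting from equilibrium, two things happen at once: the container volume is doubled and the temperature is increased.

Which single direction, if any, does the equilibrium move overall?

Gas moles: reactants 1, products 5 (Δn_gas = +4). Expansion shifts the system toward the side with more moles of gas — to the right.
The forward reaction is endothermic. Raising T favours the endothermic direction — shift to the right.
All effects act in the same direction — net shift to the right.

right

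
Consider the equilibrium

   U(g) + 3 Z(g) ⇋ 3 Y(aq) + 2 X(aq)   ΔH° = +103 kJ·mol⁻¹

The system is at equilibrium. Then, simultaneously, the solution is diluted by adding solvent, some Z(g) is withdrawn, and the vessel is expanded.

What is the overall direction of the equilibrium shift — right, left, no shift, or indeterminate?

cannot be determined

Dilution lowers every aqueous concentration by the same factor. Δn_aq = 5 − 0 = +5, so the system shifts toward the side with more dissolved moles — to the right.
Removing Z (g), a reactant, drives the reaction to the left.
Gas moles: reactants 4, products 0 (Δn_gas = -4). Expansion shifts the system toward the side with more moles of gas — to the left.
The individual effects push in opposite directions; without quantitative information the net direction cannot be determined.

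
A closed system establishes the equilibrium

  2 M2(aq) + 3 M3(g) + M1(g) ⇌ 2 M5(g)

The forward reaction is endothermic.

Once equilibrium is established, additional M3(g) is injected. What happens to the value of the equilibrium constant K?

unchanged

The equilibrium constant depends only on temperature. This perturbation may move the position of equilibrium, but since T is unchanged, K itself is unchanged.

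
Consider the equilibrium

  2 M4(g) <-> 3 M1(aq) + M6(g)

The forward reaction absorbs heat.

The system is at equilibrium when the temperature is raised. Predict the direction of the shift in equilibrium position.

The forward reaction is endothermic. Raising T favours the endothermic direction — shift to the right.

right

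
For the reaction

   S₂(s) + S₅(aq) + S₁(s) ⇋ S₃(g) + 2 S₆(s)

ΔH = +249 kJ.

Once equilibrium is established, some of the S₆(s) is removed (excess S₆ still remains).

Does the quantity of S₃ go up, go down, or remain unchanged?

unchanged

S₆ is a pure solid; its activity is 1 regardless of amount, so Q is unaffected — no shift from this change.
No net shift occurs, so the amount of S₃ is unchanged.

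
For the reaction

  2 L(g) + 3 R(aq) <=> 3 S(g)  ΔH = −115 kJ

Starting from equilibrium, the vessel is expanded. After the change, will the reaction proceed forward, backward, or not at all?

right

Gas moles: reactants 2, products 3 (Δn_gas = +1). Expansion shifts the system toward the side with more moles of gas — to the right.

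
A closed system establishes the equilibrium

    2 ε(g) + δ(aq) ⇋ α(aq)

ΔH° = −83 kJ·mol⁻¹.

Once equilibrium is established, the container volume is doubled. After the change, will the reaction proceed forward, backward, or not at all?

Gas moles: reactants 2, products 0 (Δn_gas = -2). Expansion shifts the system toward the side with more moles of gas — to the left.

left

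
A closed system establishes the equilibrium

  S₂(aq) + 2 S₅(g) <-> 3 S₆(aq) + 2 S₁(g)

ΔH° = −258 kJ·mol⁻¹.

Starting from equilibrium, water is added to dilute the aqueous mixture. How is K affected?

unchanged

The equilibrium constant depends only on temperature. This perturbation may move the position of equilibrium, but since T is unchanged, K itself is unchanged.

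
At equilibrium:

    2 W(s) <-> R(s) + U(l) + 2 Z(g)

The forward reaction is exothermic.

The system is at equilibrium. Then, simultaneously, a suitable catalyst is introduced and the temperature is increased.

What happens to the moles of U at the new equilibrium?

decreases

A catalyst speeds both forward and reverse rates equally; it changes neither Q nor K — no shift from this change.
The forward reaction is exothermic. Raising T favours the endothermic direction — shift to the left.
The net shift is to the left. U is a product, so its amount decreases.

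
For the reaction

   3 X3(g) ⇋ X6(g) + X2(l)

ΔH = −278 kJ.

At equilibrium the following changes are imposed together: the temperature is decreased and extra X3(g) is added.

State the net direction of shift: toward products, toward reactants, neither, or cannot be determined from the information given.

right

The forward reaction is exothermic. Lowering T favours the exothermic direction — shift to the right.
Adding X3 (g), a reactant, drives the reaction to the right.
All effects act in the same direction — net shift to the right.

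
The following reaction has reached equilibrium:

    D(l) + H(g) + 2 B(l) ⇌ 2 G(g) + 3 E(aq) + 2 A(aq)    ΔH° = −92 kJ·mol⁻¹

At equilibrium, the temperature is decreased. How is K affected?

increases

K depends on temperature via the van 't Hoff relation. The forward reaction is exothermic, so lowering T increases K.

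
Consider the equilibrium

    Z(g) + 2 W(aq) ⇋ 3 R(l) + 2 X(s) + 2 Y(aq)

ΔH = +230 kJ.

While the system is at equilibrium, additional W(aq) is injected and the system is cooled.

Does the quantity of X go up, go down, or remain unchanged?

cannot be determined

Adding W (aq), a reactant, drives the reaction to the right.
The forward reaction is endothermic. Lowering T favours the exothermic direction — shift to the left.
The two effects oppose each other, so the net shift — and hence the change in X — cannot be determined from the given information.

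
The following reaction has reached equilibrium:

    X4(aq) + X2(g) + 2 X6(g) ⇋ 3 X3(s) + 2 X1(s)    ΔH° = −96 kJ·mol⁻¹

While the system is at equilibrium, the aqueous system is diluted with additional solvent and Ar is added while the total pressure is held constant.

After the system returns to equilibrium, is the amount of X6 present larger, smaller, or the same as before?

Dilution lowers every aqueous concentration by the same factor. Δn_aq = 0 − 1 = -1, so the system shifts toward the side with more dissolved moles — to the left.
Adding inert gas at constant total pressure expands the volume and lowers every reacting partial pressure. With Δn_gas = 0 − 3 = -3, Q moves away from K toward the side with fewer gas moles, so the system shifts toward the side with more gas moles — to the left.
The net shift is to the left. X6 is a reactant, so its amount increases.

increases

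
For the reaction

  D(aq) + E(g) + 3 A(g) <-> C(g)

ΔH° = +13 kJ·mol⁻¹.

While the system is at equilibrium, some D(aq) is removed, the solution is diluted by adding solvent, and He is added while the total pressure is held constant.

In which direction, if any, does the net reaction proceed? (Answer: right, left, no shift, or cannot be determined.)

left

Removing D (aq), a reactant, drives the reaction to the left.
Dilution lowers every aqueous concentration by the same factor. Δn_aq = 0 − 1 = -1, so the system shifts toward the side with more dissolved moles — to the left.
Adding inert gas at constant total pressure expands the volume and lowers every reacting partial pressure. With Δn_gas = 1 − 4 = -3, Q moves away from K toward the side with fewer gas moles, so the system shifts toward the side with more gas moles — to the left.
All effects act in the same direction — net shift to the left.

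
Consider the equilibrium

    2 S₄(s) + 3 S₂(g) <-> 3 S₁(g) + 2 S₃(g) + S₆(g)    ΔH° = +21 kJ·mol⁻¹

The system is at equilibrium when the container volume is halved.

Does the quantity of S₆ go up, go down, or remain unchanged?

Gas moles: reactants 3, products 6 (Δn_gas = +3). Compression shifts the system toward the side with fewer moles of gas — to the left.
The net shift is to the left. S₆ is a product, so its amount decreases.

decreases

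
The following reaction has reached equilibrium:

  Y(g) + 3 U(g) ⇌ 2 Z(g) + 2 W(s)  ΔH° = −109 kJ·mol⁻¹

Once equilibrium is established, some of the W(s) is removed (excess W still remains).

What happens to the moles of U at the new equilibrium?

W is a pure solid; its activity is 1 regardless of amount, so Q is unaffected — no shift from this change.
No net shift occurs, so the amount of U is unchanged.

unchanged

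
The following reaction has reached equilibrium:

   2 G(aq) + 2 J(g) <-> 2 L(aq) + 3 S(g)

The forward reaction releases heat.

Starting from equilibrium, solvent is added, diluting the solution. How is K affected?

The equilibrium constant depends only on temperature. This perturbation changes neither the position of equilibrium nor K.

unchanged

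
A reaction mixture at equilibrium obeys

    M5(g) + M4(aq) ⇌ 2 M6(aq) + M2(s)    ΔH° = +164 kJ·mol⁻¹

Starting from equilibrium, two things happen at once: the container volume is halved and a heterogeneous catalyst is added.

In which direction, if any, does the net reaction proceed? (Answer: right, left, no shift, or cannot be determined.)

Gas moles: reactants 1, products 0 (Δn_gas = -1). Compression shifts the system toward the side with fewer moles of gas — to the right.
A catalyst speeds both forward and reverse rates equally; it changes neither Q nor K — no shift from this change.
Only the nonzero effect(s) matter; the net shift is to the right.

right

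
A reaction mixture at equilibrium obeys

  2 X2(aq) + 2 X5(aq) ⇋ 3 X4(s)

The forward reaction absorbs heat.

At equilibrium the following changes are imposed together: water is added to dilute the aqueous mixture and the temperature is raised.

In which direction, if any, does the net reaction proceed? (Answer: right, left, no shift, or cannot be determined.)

cannot be determined

Dilution lowers every aqueous concentration by the same factor. Δn_aq = 0 − 4 = -4, so the system shifts toward the side with more dissolved moles — to the left.
The forward reaction is endothermic. Raising T favours the endothermic direction — shift to the right.
The individual effects push in opposite directions; without quantitative information the net direction cannot be determined.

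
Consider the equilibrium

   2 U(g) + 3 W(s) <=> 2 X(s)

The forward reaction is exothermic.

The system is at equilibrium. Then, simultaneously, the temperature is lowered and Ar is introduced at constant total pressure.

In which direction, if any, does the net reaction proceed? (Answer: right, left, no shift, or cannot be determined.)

The forward reaction is exothermic. Lowering T favours the exothermic direction — shift to the right.
Adding inert gas at constant total pressure expands the volume and lowers every reacting partial pressure. With Δn_gas = 0 − 2 = -2, Q moves away from K toward the side with fewer gas moles, so the system shifts toward the side with more gas moles — to the left.
The individual effects push in opposite directions; without quantitative information the net direction cannot be determined.

cannot be determined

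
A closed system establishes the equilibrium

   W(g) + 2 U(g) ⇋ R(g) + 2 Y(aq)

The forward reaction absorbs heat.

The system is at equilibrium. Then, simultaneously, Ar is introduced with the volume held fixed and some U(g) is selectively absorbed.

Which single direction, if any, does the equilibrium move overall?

left

At constant volume, adding an inert gas leaves every reacting species' partial pressure unchanged, so Q is unchanged — no shift from this change.
Removing U (g), a reactant, drives the reaction to the left.
Only the nonzero effect(s) matter; the net shift is to the left.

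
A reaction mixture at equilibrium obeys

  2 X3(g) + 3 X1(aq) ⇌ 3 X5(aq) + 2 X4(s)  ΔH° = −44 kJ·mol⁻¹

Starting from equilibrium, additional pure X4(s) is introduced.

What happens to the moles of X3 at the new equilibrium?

unchanged

X4 is a pure solid; its activity is 1 regardless of amount, so Q is unaffected — no shift from this change.
No net shift occurs, so the amount of X3 is unchanged.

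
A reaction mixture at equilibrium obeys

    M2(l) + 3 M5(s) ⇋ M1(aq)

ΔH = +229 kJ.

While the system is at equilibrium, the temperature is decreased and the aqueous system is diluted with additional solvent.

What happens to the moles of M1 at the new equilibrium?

cannot be determined

The forward reaction is endothermic. Lowering T favours the exothermic direction — shift to the left.
Dilution lowers every aqueous concentration by the same factor. Δn_aq = 1 − 0 = +1, so the system shifts toward the side with more dissolved moles — to the right.
The two effects oppose each other, so the net shift — and hence the change in M1 — cannot be determined from the given information.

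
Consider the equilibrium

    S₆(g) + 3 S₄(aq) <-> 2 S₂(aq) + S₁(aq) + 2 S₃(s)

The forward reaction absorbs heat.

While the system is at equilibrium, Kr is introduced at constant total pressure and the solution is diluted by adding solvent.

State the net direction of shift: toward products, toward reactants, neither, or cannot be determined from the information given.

Adding inert gas at constant total pressure expands the volume and lowers every reacting partial pressure. With Δn_gas = 0 − 1 = -1, Q moves away from K toward the side with fewer gas moles, so the system shifts toward the side with more gas moles — to the left.
Dilution scales every aqueous concentration by the same factor. Δn_aq = 3 − 3 = 0, so Q is unchanged — no shift.
Only the nonzero effect(s) matter; the net shift is to the left.

left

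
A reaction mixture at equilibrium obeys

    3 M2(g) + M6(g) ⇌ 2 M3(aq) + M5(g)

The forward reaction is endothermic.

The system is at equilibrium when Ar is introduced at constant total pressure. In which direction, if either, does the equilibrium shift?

Adding inert gas at constant total pressure expands the volume and lowers every reacting partial pressure. With Δn_gas = 1 − 4 = -3, Q moves away from K toward the side with fewer gas moles, so the system shifts toward the side with more gas moles — to the left.

left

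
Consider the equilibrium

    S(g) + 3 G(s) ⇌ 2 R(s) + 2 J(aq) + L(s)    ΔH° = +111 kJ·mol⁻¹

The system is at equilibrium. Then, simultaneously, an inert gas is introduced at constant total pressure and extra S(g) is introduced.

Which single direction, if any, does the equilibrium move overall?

Adding inert gas at constant total pressure expands the volume and lowers every reacting partial pressure. With Δn_gas = 0 − 1 = -1, Q moves away from K toward the side with fewer gas moles, so the system shifts toward the side with more gas moles — to the left.
Adding S (g), a reactant, drives the reaction to the right.
The individual effects push in opposite directions; without quantitative information the net direction cannot be determined.

cannot be determined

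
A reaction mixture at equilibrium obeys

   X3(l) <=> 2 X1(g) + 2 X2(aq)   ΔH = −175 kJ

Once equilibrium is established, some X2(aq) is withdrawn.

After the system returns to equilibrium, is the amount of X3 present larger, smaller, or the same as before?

decreases

Removing X2 (aq), a product, drives the reaction to the right.
The net shift is to the right. X3 is a reactant, so its amount decreases.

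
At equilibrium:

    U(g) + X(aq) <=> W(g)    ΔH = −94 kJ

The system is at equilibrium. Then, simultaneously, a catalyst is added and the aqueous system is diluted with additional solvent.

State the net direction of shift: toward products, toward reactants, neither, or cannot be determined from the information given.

left

A catalyst speeds both forward and reverse rates equally; it changes neither Q nor K — no shift from this change.
Dilution lowers every aqueous concentration by the same factor. Δn_aq = 0 − 1 = -1, so the system shifts toward the side with more dissolved moles — to the left.
Only the nonzero effect(s) matter; the net shift is to the left.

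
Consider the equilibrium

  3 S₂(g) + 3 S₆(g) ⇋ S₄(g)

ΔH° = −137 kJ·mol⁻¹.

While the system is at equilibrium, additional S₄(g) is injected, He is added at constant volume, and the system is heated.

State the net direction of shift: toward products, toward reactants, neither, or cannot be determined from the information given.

left

Adding S₄ (g), a product, drives the reaction to the left.
At constant volume, adding an inert gas leaves every reacting species' partial pressure unchanged, so Q is unchanged — no shift from this change.
The forward reaction is exothermic. Raising T favours the endothermic direction — shift to the left.
Only the nonzero effect(s) matter; the net shift is to the left.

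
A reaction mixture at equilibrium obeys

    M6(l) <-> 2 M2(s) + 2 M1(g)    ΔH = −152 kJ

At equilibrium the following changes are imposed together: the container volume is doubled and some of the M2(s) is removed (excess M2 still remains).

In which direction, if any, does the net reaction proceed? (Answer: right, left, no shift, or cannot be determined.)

right

Gas moles: reactants 0, products 2 (Δn_gas = +2). Expansion shifts the system toward the side with more moles of gas — to the right.
M2 is a pure solid; its activity is 1 regardless of amount, so Q is unaffected — no shift from this change.
Only the nonzero effect(s) matter; the net shift is to the right.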